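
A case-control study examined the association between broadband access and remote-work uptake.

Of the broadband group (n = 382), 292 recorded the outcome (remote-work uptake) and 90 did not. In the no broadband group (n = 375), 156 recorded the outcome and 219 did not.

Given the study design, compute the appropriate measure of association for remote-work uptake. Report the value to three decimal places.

From the description: a = 292, b = 90, c = 156, d = 219.
This is a case-control study: participants were sampled on outcome status, so risks in the source population cannot be estimated directly — relative risk is not valid here. The odds ratio is the appropriate measure.
OR = (a·d)/(b·c) = (292 × 219) / (90 × 156) = 63948 / 14040 = 4.55470

4.555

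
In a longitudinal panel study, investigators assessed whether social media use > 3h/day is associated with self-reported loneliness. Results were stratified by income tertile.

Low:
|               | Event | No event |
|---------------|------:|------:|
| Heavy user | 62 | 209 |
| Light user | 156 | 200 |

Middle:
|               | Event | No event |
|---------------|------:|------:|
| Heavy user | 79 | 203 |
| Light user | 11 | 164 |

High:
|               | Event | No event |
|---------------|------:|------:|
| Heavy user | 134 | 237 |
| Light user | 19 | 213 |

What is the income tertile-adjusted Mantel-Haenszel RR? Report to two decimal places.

RR_MH = Σ(aᵢ·n₀ᵢ/nᵢ) / Σ(cᵢ·n₁ᵢ/nᵢ), with n₁ᵢ = aᵢ+bᵢ (exposed), n₀ᵢ = cᵢ+dᵢ (unexposed), nᵢ = n₁ᵢ+n₀ᵢ.
Stratum 1 (Low): n₁ = 271, n₀ = 356, n = 627; a·n₀/n = 62·356/627 = 35.2026; c·n₁/n = 156·271/627 = 67.4258
Stratum 2 (Middle): n₁ = 282, n₀ = 175, n = 457; a·n₀/n = 79·175/457 = 30.2516; c·n₁/n = 11·282/457 = 6.7877
Stratum 3 (High): n₁ = 371, n₀ = 232, n = 603; a·n₀/n = 134·232/603 = 51.5556; c·n₁/n = 19·371/603 = 11.6899
RR_MH = (35.2026 + 30.2516 + 51.5556) / (67.4258 + 6.7877 + 11.6899) = 117.0097 / 85.9035 = 1.36211

1.36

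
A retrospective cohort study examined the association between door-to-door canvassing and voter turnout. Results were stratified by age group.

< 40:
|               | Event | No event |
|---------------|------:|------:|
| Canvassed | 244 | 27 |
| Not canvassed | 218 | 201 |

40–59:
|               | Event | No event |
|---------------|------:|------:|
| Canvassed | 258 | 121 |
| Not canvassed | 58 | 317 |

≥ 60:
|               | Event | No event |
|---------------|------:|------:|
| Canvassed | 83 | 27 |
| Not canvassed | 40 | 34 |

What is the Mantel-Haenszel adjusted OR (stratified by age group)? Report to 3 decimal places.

8.220

OR_MH = Σ(aᵢdᵢ/nᵢ) / Σ(bᵢcᵢ/nᵢ), where nᵢ is the stratum total.
Stratum 1 (< 40): n = 690; a·d/n = 244·201/690 = 71.0783; b·c/n = 27·218/690 = 8.5304
Stratum 2 (40–59): n = 754; a·d/n = 258·317/754 = 108.4695; b·c/n = 121·58/754 = 9.3077
Stratum 3 (≥ 60): n = 184; a·d/n = 83·34/184 = 15.3370; b·c/n = 27·40/184 = 5.8696
OR_MH = (71.0783 + 108.4695 + 15.3370) / (8.5304 + 9.3077 + 5.8696) = 194.8847 / 23.7077 = 8.22032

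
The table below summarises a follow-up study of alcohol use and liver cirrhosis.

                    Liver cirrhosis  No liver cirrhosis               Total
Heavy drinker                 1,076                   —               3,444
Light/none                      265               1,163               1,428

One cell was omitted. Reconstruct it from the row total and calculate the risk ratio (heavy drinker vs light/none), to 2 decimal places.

The missing cell is in the exposed row: 3444 − 1076 = 2368.
So a = 1076, b = 2368, c = 265, d = 1163.
RR = [a/(a+b)] / [c/(c+d)] = (1076/3444) / (265/1428) = 0.31243/0.18557 = 1.68357

1.68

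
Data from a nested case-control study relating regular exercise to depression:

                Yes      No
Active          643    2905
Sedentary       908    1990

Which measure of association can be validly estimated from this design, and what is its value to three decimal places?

0.485

Cells: a = 643, b = 2905, c = 908, d = 1990.
This is a nested case-control study: participants were sampled on outcome status, so risks in the source population cannot be estimated directly — relative risk is not valid here. The odds ratio is the appropriate measure.
OR = (a·d)/(b·c) = (643 × 1990) / (2905 × 908) = 1279570 / 2637740 = 0.48510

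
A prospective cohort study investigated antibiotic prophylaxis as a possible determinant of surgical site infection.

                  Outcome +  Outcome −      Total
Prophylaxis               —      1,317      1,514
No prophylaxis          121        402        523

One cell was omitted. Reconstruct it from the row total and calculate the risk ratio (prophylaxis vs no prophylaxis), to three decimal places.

0.562

The missing cell is in the exposed row: 1514 − 1317 = 197.
So a = 197, b = 1317, c = 121, d = 402.
RR = [a/(a+b)] / [c/(c+d)] = (197/1514) / (121/523) = 0.13012/0.23136 = 0.56241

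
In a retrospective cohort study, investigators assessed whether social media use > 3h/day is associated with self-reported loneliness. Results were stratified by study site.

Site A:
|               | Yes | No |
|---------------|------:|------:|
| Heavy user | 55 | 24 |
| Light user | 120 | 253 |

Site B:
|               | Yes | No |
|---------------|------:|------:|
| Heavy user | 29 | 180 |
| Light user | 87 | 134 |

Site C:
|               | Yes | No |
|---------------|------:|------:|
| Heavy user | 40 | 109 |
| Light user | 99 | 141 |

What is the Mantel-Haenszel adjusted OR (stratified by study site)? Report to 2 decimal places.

OR_MH = Σ(aᵢdᵢ/nᵢ) / Σ(bᵢcᵢ/nᵢ), where nᵢ is the stratum total.
Stratum 1 (Site A): n = 452; a·d/n = 55·253/452 = 30.7854; b·c/n = 24·120/452 = 6.3717
Stratum 2 (Site B): n = 430; a·d/n = 29·134/430 = 9.0372; b·c/n = 180·87/430 = 36.4186
Stratum 3 (Site C): n = 389; a·d/n = 40·141/389 = 14.4987; b·c/n = 109·99/389 = 27.7404
OR_MH = (30.7854 + 9.0372 + 14.4987) / (6.3717 + 36.4186 + 27.7404) = 54.3213 / 70.5306 = 0.77018

0.77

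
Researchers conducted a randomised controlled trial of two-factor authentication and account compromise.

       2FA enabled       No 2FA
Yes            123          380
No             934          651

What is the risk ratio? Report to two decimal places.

Reading the table with exposure as columns: a = 123 (2FA enabled, case), b = 934 (2FA enabled, non-case), c = 380 (No 2FA, case), d = 651.
Risk in exposed = 123/1057 = 0.11637; risk in unexposed = 380/1031 = 0.36857.
RR = 0.11637 / 0.36857 = 0.31572
The risk is 68% lower among the exposed than among the unexposed.

0.32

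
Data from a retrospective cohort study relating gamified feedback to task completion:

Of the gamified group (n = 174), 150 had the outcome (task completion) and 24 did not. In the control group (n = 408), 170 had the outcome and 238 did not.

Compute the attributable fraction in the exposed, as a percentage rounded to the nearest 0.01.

From the description: a = 150, b = 24, c = 170, d = 238.
Risk in exposed = 150/174 = 0.86207; risk in unexposed = 170/408 = 0.41667.
RR = 0.86207/0.41667 = 2.06897
AR% = (RR − 1)/RR × 100 = (2.06897 − 1)/2.06897 × 100 = 51.6667%

51.67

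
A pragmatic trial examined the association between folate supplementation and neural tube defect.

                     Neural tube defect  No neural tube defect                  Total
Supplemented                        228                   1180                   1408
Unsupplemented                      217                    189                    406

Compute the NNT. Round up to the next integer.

Risk in treated group = 228/1408 = 0.16193; risk in control = 217/406 = 0.53448.
Absolute risk reduction = 0.53448 − 0.16193 = 0.37255
NNT = 1 / ARR = 1 / 0.37255 = 2.684 → round up → 3

3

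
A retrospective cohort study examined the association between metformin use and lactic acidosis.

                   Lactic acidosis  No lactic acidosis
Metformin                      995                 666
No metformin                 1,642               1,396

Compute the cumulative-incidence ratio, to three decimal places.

1.108

Cells: a = 995, b = 666, c = 1642, d = 1396.
Risk in exposed = 995/1661 = 0.59904; risk in unexposed = 1642/3038 = 0.54049.
RR = 0.59904 / 0.54049 = 1.10833
The risk among the exposed is 1.11 times that among the unexposed.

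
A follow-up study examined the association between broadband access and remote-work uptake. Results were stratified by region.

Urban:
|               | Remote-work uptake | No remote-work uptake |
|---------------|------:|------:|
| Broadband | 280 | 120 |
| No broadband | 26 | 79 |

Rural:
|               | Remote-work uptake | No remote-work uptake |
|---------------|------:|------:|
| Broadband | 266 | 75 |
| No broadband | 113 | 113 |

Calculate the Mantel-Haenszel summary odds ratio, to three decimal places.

OR_MH = Σ(aᵢdᵢ/nᵢ) / Σ(bᵢcᵢ/nᵢ), where nᵢ is the stratum total.
Stratum 1 (Urban): n = 505; a·d/n = 280·79/505 = 43.8020; b·c/n = 120·26/505 = 6.1782
Stratum 2 (Rural): n = 567; a·d/n = 266·113/567 = 53.0123; b·c/n = 75·113/567 = 14.9471
OR_MH = (43.8020 + 53.0123) / (6.1782 + 14.9471) = 96.8143 / 21.1253 = 4.58286

4.583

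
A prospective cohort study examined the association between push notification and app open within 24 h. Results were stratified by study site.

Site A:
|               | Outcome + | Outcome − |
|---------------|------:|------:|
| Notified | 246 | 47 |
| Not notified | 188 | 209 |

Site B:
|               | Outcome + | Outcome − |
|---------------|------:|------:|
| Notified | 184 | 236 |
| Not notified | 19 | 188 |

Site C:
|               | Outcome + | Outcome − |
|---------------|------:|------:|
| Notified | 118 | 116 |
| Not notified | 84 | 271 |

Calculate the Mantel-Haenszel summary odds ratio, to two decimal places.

OR_MH = Σ(aᵢdᵢ/nᵢ) / Σ(bᵢcᵢ/nᵢ), where nᵢ is the stratum total.
Stratum 1 (Site A): n = 690; a·d/n = 246·209/690 = 74.5130; b·c/n = 47·188/690 = 12.8058
Stratum 2 (Site B): n = 627; a·d/n = 184·188/627 = 55.1707; b·c/n = 236·19/627 = 7.1515
Stratum 3 (Site C): n = 589; a·d/n = 118·271/589 = 54.2920; b·c/n = 116·84/589 = 16.5433
OR_MH = (74.5130 + 55.1707 + 54.2920) / (12.8058 + 7.1515 + 16.5433) = 183.9757 / 36.5006 = 5.04035

5.04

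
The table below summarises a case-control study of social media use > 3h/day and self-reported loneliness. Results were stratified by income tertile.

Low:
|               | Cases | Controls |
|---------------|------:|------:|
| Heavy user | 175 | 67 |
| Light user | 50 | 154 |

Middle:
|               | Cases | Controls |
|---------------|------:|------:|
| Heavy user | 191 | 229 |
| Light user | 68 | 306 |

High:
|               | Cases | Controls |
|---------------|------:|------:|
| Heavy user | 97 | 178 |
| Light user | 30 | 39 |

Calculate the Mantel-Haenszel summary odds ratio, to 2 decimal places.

OR_MH = Σ(aᵢdᵢ/nᵢ) / Σ(bᵢcᵢ/nᵢ), where nᵢ is the stratum total.
Stratum 1 (Low): n = 446; a·d/n = 175·154/446 = 60.4260; b·c/n = 67·50/446 = 7.5112
Stratum 2 (Middle): n = 794; a·d/n = 191·306/794 = 73.6096; b·c/n = 229·68/794 = 19.6121
Stratum 3 (High): n = 344; a·d/n = 97·39/344 = 10.9971; b·c/n = 178·30/344 = 15.5233
OR_MH = (60.4260 + 73.6096 + 10.9971) / (7.5112 + 19.6121 + 15.5233) = 145.0327 / 42.6466 = 3.40081

3.40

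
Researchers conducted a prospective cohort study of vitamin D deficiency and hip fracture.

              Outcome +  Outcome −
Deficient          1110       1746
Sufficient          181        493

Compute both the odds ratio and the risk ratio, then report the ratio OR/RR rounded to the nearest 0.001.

Cells: a = 1110, b = 1746, c = 181, d = 493.
OR = (1110·493)/(1746·181) = 547230/316026 = 1.73160
Risk in exposed = 1110/2856 = 0.38866; risk in unexposed = 181/674 = 0.26855; RR = 1.44726
OR/RR = 1.73160 / 1.44726 = 1.19647
The outcome is not rare, so the OR lies further from 1 than the RR.

1.196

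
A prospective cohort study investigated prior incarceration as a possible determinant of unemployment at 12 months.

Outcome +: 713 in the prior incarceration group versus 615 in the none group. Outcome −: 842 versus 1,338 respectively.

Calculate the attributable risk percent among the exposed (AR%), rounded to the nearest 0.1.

31.3

From the description: a = 713, b = 842, c = 615, d = 1338.
Risk in exposed = 713/1555 = 0.45852; risk in unexposed = 615/1953 = 0.31490.
RR = 0.45852/0.31490 = 1.45608
AR% = (RR − 1)/RR × 100 = (1.45608 − 1)/1.45608 × 100 = 31.3226%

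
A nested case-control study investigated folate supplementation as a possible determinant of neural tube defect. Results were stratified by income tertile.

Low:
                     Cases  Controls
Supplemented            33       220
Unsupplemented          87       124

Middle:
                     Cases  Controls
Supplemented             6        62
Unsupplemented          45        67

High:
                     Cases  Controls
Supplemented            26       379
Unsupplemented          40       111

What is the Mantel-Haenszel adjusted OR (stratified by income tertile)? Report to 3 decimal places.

0.193

OR_MH = Σ(aᵢdᵢ/nᵢ) / Σ(bᵢcᵢ/nᵢ), where nᵢ is the stratum total.
Stratum 1 (Low): n = 464; a·d/n = 33·124/464 = 8.8190; b·c/n = 220·87/464 = 41.2500
Stratum 2 (Middle): n = 180; a·d/n = 6·67/180 = 2.2333; b·c/n = 62·45/180 = 15.5000
Stratum 3 (High): n = 556; a·d/n = 26·111/556 = 5.1906; b·c/n = 379·40/556 = 27.2662
OR_MH = (8.8190 + 2.2333 + 5.1906) / (41.2500 + 15.5000 + 27.2662) = 16.2429 / 84.0162 = 0.19333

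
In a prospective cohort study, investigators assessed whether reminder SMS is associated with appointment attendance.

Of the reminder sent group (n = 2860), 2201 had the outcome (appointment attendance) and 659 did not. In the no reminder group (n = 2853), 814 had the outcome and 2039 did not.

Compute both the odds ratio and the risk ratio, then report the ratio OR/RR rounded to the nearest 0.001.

3.102

From the description: a = 2201, b = 659, c = 814, d = 2039.
OR = (2201·2039)/(659·814) = 4487839/536426 = 8.36618
Risk in exposed = 2201/2860 = 0.76958; risk in unexposed = 814/2853 = 0.28531; RR = 2.69731
OR/RR = 8.36618 / 2.69731 = 3.10167
The outcome is not rare, so the OR lies further from 1 than the RR.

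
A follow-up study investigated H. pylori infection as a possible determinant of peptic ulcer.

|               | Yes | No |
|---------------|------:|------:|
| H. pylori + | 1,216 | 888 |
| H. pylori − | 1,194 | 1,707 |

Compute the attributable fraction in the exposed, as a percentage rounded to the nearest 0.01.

Cells: a = 1216, b = 888, c = 1194, d = 1707.
Risk in exposed = 1216/2104 = 0.57795; risk in unexposed = 1194/2901 = 0.41158.
RR = 0.57795/0.41158 = 1.40421
AR% = (RR − 1)/RR × 100 = (1.40421 − 1)/1.40421 × 100 = 28.7854%

28.79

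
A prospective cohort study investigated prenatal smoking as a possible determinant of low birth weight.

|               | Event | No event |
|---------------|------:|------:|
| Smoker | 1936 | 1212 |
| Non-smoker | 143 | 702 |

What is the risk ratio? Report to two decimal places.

Cells: a = 1936, b = 1212, c = 143, d = 702.
Risk in exposed = 1936/3148 = 0.61499; risk in unexposed = 143/845 = 0.16923.
RR = 0.61499 / 0.16923 = 3.63405
The risk among the exposed is 3.63 times that among the unexposed.

3.63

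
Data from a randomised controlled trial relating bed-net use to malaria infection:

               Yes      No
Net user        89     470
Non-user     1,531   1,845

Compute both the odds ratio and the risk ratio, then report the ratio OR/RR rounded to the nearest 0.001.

0.650

Cells: a = 89, b = 470, c = 1531, d = 1845.
OR = (89·1845)/(470·1531) = 164205/719570 = 0.22820
Risk in exposed = 89/559 = 0.15921; risk in unexposed = 1531/3376 = 0.45350; RR = 0.35108
OR/RR = 0.22820 / 0.35108 = 0.64999
The outcome is not rare, so the OR lies further from 1 than the RR.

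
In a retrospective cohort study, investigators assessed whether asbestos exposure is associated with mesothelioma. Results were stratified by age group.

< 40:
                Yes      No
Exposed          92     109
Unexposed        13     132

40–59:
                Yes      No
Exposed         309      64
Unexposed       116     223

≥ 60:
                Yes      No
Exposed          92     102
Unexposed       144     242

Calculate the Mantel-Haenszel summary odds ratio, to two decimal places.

4.27

OR_MH = Σ(aᵢdᵢ/nᵢ) / Σ(bᵢcᵢ/nᵢ), where nᵢ is the stratum total.
Stratum 1 (< 40): n = 346; a·d/n = 92·132/346 = 35.0983; b·c/n = 109·13/346 = 4.0954
Stratum 2 (40–59): n = 712; a·d/n = 309·223/712 = 96.7795; b·c/n = 64·116/712 = 10.4270
Stratum 3 (≥ 60): n = 580; a·d/n = 92·242/580 = 38.3862; b·c/n = 102·144/580 = 25.3241
OR_MH = (35.0983 + 96.7795 + 38.3862) / (4.0954 + 10.4270 + 25.3241) = 170.2640 / 39.8465 = 4.27300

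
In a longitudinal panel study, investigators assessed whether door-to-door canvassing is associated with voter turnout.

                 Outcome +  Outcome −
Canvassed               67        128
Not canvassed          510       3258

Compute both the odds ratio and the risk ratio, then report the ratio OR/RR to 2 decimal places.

1.32

Cells: a = 67, b = 128, c = 510, d = 3258.
OR = (67·3258)/(128·510) = 218286/65280 = 3.34384
Risk in exposed = 67/195 = 0.34359; risk in unexposed = 510/3768 = 0.13535; RR = 2.53852
OR/RR = 3.34384 / 2.53852 = 1.31724
The outcome is not rare, so the OR lies further from 1 than the RR.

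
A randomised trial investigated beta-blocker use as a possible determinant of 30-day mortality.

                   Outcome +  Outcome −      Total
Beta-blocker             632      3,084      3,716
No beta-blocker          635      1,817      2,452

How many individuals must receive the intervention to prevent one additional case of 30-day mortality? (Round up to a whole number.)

12

Risk in treated group = 632/3716 = 0.17008; risk in control = 635/2452 = 0.25897.
Absolute risk reduction = 0.25897 − 0.17008 = 0.08890
NNT = 1 / ARR = 1 / 0.08890 = 11.249 → round up → 12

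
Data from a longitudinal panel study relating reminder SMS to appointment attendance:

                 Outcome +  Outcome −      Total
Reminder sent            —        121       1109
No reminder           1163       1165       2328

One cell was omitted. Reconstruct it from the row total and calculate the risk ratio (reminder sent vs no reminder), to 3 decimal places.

The missing cell is in the exposed row: 1109 − 121 = 988.
So a = 988, b = 121, c = 1163, d = 1165.
RR = [a/(a+b)] / [c/(c+d)] = (988/1109) / (1163/2328) = 0.89089/0.49957 = 1.78332

1.783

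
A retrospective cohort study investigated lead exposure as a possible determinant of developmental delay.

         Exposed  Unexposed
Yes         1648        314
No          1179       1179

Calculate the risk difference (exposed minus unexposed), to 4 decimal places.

0.3726

Reading the table with exposure as columns: a = 1648 (Exposed, case), b = 1179 (Exposed, non-case), c = 314 (Unexposed, case), d = 1179.
Risk in exposed = 1648/2827 = 0.582950; risk in unexposed = 314/1493 = 0.210315.
Risk difference = 0.582950 − 0.210315 = 0.372635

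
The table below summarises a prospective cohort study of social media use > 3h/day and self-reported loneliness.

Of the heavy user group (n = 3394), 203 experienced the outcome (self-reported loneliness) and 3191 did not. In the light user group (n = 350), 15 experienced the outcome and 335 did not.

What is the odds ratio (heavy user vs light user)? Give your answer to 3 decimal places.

1.421

From the description: a = 203, b = 3191, c = 15, d = 335.
OR = (a·d)/(b·c) = (203 × 335) / (3191 × 15) = 68005 / 47865 = 1.42077
The odds of self-reported loneliness are about 1.42 times as high in the heavy user group.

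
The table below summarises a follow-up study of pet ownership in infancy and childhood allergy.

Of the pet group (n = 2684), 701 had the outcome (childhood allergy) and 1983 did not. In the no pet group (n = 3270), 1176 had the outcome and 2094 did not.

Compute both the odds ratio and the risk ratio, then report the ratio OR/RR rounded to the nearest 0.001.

0.867

From the description: a = 701, b = 1983, c = 1176, d = 2094.
OR = (701·2094)/(1983·1176) = 1467894/2332008 = 0.62945
Risk in exposed = 701/2684 = 0.26118; risk in unexposed = 1176/3270 = 0.35963; RR = 0.72623
OR/RR = 0.62945 / 0.72623 = 0.86674
The outcome is not rare, so the OR lies further from 1 than the RR.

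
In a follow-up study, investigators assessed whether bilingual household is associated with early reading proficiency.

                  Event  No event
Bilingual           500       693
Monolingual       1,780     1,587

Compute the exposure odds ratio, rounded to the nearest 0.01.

Cells: a = 500, b = 693, c = 1780, d = 1587.
OR = (a·d)/(b·c) = (500 × 1587) / (693 × 1780) = 793500 / 1233540 = 0.64327
Exposure is associated with lower odds of early reading proficiency (OR = 0.64 < 1).

0.64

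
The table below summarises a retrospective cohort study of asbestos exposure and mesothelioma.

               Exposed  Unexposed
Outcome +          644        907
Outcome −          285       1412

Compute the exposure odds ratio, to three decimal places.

Reading the table with exposure as columns: a = 644 (Exposed, case), b = 285 (Exposed, non-case), c = 907 (Unexposed, case), d = 1412.
OR = (a·d)/(b·c) = (644 × 1412) / (285 × 907) = 909328 / 258495 = 3.51778
The odds of mesothelioma are about 3.52 times as high in the exposed group.

3.518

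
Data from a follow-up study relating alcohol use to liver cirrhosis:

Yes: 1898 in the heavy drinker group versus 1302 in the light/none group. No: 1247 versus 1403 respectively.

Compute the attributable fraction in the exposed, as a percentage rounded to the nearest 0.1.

From the description: a = 1898, b = 1247, c = 1302, d = 1403.
Risk in exposed = 1898/3145 = 0.60350; risk in unexposed = 1302/2705 = 0.48133.
RR = 0.60350/0.48133 = 1.25381
AR% = (RR − 1)/RR × 100 = (1.25381 − 1)/1.25381 × 100 = 20.2431%

20.2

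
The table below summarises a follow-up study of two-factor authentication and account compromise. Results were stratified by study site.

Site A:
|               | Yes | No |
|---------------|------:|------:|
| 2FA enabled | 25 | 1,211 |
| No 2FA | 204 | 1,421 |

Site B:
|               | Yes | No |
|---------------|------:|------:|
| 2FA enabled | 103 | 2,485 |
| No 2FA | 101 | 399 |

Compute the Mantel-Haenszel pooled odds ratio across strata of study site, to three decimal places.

0.153

OR_MH = Σ(aᵢdᵢ/nᵢ) / Σ(bᵢcᵢ/nᵢ), where nᵢ is the stratum total.
Stratum 1 (Site A): n = 2861; a·d/n = 25·1421/2861 = 12.4170; b·c/n = 1211·204/2861 = 86.3488
Stratum 2 (Site B): n = 3088; a·d/n = 103·399/3088 = 13.3086; b·c/n = 2485·101/3088 = 81.2775
OR_MH = (12.4170 + 13.3086) / (86.3488 + 81.2775) = 25.7256 / 167.6264 = 0.15347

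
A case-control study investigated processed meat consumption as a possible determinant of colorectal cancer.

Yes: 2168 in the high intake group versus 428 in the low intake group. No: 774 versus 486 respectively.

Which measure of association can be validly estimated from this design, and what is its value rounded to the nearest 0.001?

From the description: a = 2168, b = 774, c = 428, d = 486.
This is a case-control study: participants were sampled on outcome status, so risks in the source population cannot be estimated directly — relative risk is not valid here. The odds ratio is the appropriate measure.
OR = (a·d)/(b·c) = (2168 × 486) / (774 × 428) = 1053648 / 331272 = 3.18061

3.181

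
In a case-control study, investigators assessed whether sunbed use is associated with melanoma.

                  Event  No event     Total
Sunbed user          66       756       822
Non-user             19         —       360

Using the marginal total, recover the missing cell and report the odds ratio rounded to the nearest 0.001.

The missing cell is in the unexposed row: 360 − 19 = 341.
So a = 66, b = 756, c = 19, d = 341.
OR = (a·d)/(b·c) = (66 × 341) / (756 × 19) = 22506 / 14364 = 1.56683

1.567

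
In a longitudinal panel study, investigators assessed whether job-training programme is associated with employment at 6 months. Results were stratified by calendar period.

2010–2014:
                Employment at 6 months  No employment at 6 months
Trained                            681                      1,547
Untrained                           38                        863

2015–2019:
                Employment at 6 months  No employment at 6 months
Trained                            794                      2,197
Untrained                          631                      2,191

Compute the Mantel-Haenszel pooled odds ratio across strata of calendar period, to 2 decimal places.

OR_MH = Σ(aᵢdᵢ/nᵢ) / Σ(bᵢcᵢ/nᵢ), where nᵢ is the stratum total.
Stratum 1 (2010–2014): n = 3129; a·d/n = 681·863/3129 = 187.8245; b·c/n = 1547·38/3129 = 18.7875
Stratum 2 (2015–2019): n = 5813; a·d/n = 794·2191/5813 = 299.2696; b·c/n = 2197·631/5813 = 238.4839
OR_MH = (187.8245 + 299.2696) / (18.7875 + 238.4839) = 487.0941 / 257.2714 = 1.89331

1.89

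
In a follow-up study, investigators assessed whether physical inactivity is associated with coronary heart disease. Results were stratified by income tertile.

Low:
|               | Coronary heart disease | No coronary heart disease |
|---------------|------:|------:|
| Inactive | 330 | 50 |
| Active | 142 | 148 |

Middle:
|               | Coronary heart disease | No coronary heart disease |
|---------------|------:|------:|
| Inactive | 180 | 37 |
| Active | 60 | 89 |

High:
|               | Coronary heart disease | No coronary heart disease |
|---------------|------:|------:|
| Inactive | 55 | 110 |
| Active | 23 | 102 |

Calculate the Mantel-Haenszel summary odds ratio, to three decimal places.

OR_MH = Σ(aᵢdᵢ/nᵢ) / Σ(bᵢcᵢ/nᵢ), where nᵢ is the stratum total.
Stratum 1 (Low): n = 670; a·d/n = 330·148/670 = 72.8955; b·c/n = 50·142/670 = 10.5970
Stratum 2 (Middle): n = 366; a·d/n = 180·89/366 = 43.7705; b·c/n = 37·60/366 = 6.0656
Stratum 3 (High): n = 290; a·d/n = 55·102/290 = 19.3448; b·c/n = 110·23/290 = 8.7241
OR_MH = (72.8955 + 43.7705 + 19.3448) / (10.5970 + 6.0656 + 8.7241) = 136.0108 / 25.3867 = 5.35756

5.358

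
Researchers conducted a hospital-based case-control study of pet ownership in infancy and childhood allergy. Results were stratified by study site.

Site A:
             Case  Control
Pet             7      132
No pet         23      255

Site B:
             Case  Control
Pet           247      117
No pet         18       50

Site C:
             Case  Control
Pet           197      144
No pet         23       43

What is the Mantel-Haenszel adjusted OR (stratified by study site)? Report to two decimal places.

2.65

OR_MH = Σ(aᵢdᵢ/nᵢ) / Σ(bᵢcᵢ/nᵢ), where nᵢ is the stratum total.
Stratum 1 (Site A): n = 417; a·d/n = 7·255/417 = 4.2806; b·c/n = 132·23/417 = 7.2806
Stratum 2 (Site B): n = 432; a·d/n = 247·50/432 = 28.5880; b·c/n = 117·18/432 = 4.8750
Stratum 3 (Site C): n = 407; a·d/n = 197·43/407 = 20.8133; b·c/n = 144·23/407 = 8.1376
OR_MH = (4.2806 + 28.5880 + 20.8133) / (7.2806 + 4.8750 + 8.1376) = 53.6818 / 20.2932 = 2.64531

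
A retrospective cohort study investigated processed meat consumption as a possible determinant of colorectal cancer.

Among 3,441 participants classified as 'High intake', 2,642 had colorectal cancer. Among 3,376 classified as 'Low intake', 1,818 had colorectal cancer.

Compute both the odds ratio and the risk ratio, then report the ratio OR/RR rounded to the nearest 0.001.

From the description: a = 2642, b = 799, c = 1818, d = 1558.
OR = (2642·1558)/(799·1818) = 4116236/1452582 = 2.83374
Risk in exposed = 2642/3441 = 0.76780; risk in unexposed = 1818/3376 = 0.53851; RR = 1.42579
OR/RR = 2.83374 / 1.42579 = 1.98748
The outcome is not rare, so the OR lies further from 1 than the RR.

1.987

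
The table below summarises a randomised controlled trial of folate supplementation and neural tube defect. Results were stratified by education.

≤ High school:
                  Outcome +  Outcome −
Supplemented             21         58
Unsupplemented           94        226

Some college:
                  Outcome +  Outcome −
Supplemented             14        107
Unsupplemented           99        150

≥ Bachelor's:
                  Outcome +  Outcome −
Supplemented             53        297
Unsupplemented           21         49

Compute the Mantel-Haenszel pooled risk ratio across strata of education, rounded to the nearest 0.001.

RR_MH = Σ(aᵢ·n₀ᵢ/nᵢ) / Σ(cᵢ·n₁ᵢ/nᵢ), with n₁ᵢ = aᵢ+bᵢ (exposed), n₀ᵢ = cᵢ+dᵢ (unexposed), nᵢ = n₁ᵢ+n₀ᵢ.
Stratum 1 (≤ High school): n₁ = 79, n₀ = 320, n = 399; a·n₀/n = 21·320/399 = 16.8421; c·n₁/n = 94·79/399 = 18.6115
Stratum 2 (Some college): n₁ = 121, n₀ = 249, n = 370; a·n₀/n = 14·249/370 = 9.4216; c·n₁/n = 99·121/370 = 32.3757
Stratum 3 (≥ Bachelor's): n₁ = 350, n₀ = 70, n = 420; a·n₀/n = 53·70/420 = 8.8333; c·n₁/n = 21·350/420 = 17.5000
RR_MH = (16.8421 + 9.4216 + 8.8333) / (18.6115 + 32.3757 + 17.5000) = 35.0971 / 68.4872 = 0.51246

0.512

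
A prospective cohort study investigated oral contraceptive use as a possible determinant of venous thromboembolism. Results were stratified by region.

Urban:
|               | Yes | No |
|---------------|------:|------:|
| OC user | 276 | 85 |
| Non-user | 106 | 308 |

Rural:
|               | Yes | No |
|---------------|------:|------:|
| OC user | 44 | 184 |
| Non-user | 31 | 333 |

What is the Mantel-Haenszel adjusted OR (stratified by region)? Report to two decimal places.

6.32

OR_MH = Σ(aᵢdᵢ/nᵢ) / Σ(bᵢcᵢ/nᵢ), where nᵢ is the stratum total.
Stratum 1 (Urban): n = 775; a·d/n = 276·308/775 = 109.6877; b·c/n = 85·106/775 = 11.6258
Stratum 2 (Rural): n = 592; a·d/n = 44·333/592 = 24.7500; b·c/n = 184·31/592 = 9.6351
OR_MH = (109.6877 + 24.7500) / (11.6258 + 9.6351) = 134.4377 / 21.2609 = 6.32323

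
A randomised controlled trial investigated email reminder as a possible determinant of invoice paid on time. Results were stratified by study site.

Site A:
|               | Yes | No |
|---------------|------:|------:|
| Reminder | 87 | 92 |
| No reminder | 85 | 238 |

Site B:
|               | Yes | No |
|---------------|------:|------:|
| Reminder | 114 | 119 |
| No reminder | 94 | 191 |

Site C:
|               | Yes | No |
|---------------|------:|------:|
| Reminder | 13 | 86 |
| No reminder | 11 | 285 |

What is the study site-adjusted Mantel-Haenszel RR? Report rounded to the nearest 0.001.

1.705

RR_MH = Σ(aᵢ·n₀ᵢ/nᵢ) / Σ(cᵢ·n₁ᵢ/nᵢ), with n₁ᵢ = aᵢ+bᵢ (exposed), n₀ᵢ = cᵢ+dᵢ (unexposed), nᵢ = n₁ᵢ+n₀ᵢ.
Stratum 1 (Site A): n₁ = 179, n₀ = 323, n = 502; a·n₀/n = 87·323/502 = 55.9781; c·n₁/n = 85·179/502 = 30.3088
Stratum 2 (Site B): n₁ = 233, n₀ = 285, n = 518; a·n₀/n = 114·285/518 = 62.7220; c·n₁/n = 94·233/518 = 42.2819
Stratum 3 (Site C): n₁ = 99, n₀ = 296, n = 395; a·n₀/n = 13·296/395 = 9.7418; c·n₁/n = 11·99/395 = 2.7570
RR_MH = (55.9781 + 62.7220 + 9.7418) / (30.3088 + 42.2819 + 2.7570) = 128.4419 / 75.3476 = 1.70466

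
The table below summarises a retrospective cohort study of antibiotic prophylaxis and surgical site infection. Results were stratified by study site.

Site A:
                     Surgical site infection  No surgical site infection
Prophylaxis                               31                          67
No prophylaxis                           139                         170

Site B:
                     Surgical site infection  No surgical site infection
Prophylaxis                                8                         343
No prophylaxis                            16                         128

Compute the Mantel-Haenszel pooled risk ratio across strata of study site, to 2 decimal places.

RR_MH = Σ(aᵢ·n₀ᵢ/nᵢ) / Σ(cᵢ·n₁ᵢ/nᵢ), with n₁ᵢ = aᵢ+bᵢ (exposed), n₀ᵢ = cᵢ+dᵢ (unexposed), nᵢ = n₁ᵢ+n₀ᵢ.
Stratum 1 (Site A): n₁ = 98, n₀ = 309, n = 407; a·n₀/n = 31·309/407 = 23.5356; c·n₁/n = 139·98/407 = 33.4693
Stratum 2 (Site B): n₁ = 351, n₀ = 144, n = 495; a·n₀/n = 8·144/495 = 2.3273; c·n₁/n = 16·351/495 = 11.3455
RR_MH = (23.5356 + 2.3273) / (33.4693 + 11.3455) = 25.8629 / 44.8147 = 0.57711

0.58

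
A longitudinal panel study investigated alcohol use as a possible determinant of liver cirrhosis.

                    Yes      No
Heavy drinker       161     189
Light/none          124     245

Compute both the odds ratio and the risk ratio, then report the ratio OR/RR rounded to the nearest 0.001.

1.230

Cells: a = 161, b = 189, c = 124, d = 245.
OR = (161·245)/(189·124) = 39445/23436 = 1.68309
Risk in exposed = 161/350 = 0.46000; risk in unexposed = 124/369 = 0.33604; RR = 1.36887
OR/RR = 1.68309 / 1.36887 = 1.22955
The outcome is not rare, so the OR lies further from 1 than the RR.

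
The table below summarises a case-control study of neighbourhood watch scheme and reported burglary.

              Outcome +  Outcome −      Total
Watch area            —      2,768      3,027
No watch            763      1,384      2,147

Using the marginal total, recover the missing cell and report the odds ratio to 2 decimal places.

The missing cell is in the exposed row: 3027 − 2768 = 259.
So a = 259, b = 2768, c = 763, d = 1384.
OR = (a·d)/(b·c) = (259 × 1384) / (2768 × 763) = 358456 / 2111984 = 0.16972

0.17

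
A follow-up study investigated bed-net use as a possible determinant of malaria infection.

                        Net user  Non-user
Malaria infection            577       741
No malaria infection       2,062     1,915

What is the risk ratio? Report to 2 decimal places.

0.78

Reading the table with exposure as columns: a = 577 (Net user, case), b = 2062 (Net user, non-case), c = 741 (Non-user, case), d = 1915.
Risk in exposed = 577/2639 = 0.21864; risk in unexposed = 741/2656 = 0.27899.
RR = 0.21864 / 0.27899 = 0.78369
The risk is 22% lower among the exposed than among the unexposed.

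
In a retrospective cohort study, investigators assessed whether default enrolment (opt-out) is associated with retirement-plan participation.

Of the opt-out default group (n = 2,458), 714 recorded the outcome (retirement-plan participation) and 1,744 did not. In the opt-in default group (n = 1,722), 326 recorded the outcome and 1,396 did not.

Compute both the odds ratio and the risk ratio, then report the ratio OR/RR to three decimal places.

1.143

From the description: a = 714, b = 1744, c = 326, d = 1396.
OR = (714·1396)/(1744·326) = 996744/568544 = 1.75315
Risk in exposed = 714/2458 = 0.29048; risk in unexposed = 326/1722 = 0.18931; RR = 1.53438
OR/RR = 1.75315 / 1.53438 = 1.14258
The outcome is not rare, so the OR lies further from 1 than the RR.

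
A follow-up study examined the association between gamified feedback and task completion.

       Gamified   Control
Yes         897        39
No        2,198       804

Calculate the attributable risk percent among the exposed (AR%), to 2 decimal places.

Reading the table with exposure as columns: a = 897 (Gamified, case), b = 2198 (Gamified, non-case), c = 39 (Control, case), d = 804.
Risk in exposed = 897/3095 = 0.28982; risk in unexposed = 39/843 = 0.04626.
RR = 0.28982/0.04626 = 6.26462
AR% = (RR − 1)/RR × 100 = (6.26462 − 1)/6.26462 × 100 = 84.0373%

84.04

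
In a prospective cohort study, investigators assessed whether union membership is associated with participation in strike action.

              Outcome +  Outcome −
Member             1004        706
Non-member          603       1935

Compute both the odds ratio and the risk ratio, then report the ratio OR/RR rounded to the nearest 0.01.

Cells: a = 1004, b = 706, c = 603, d = 1935.
OR = (1004·1935)/(706·603) = 1942740/425718 = 4.56344
Risk in exposed = 1004/1710 = 0.58713; risk in unexposed = 603/2538 = 0.23759; RR = 2.47122
OR/RR = 4.56344 / 2.47122 = 1.84663
The outcome is not rare, so the OR lies further from 1 than the RR.

1.85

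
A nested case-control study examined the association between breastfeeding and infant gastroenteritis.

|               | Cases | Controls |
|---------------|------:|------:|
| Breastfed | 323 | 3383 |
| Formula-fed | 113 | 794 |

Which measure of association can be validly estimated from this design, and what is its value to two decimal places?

Cells: a = 323, b = 3383, c = 113, d = 794.
This is a nested case-control study: participants were sampled on outcome status, so risks in the source population cannot be estimated directly — relative risk is not valid here. The odds ratio is the appropriate measure.
OR = (a·d)/(b·c) = (323 × 794) / (3383 × 113) = 256462 / 382279 = 0.67088

0.67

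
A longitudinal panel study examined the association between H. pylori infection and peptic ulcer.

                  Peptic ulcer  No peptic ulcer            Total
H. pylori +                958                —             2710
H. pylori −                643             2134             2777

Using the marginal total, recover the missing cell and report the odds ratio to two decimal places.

1.81

The missing cell is in the exposed row: 2710 − 958 = 1752.
So a = 958, b = 1752, c = 643, d = 2134.
OR = (a·d)/(b·c) = (958 × 2134) / (1752 × 643) = 2044372 / 1126536 = 1.81474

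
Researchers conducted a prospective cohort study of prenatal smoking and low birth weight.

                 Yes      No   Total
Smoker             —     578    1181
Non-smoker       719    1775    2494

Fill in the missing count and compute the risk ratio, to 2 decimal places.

The missing cell is in the exposed row: 1181 − 578 = 603.
So a = 603, b = 578, c = 719, d = 1775.
RR = [a/(a+b)] / [c/(c+d)] = (603/1181) / (719/2494) = 0.51058/0.28829 = 1.77107

1.77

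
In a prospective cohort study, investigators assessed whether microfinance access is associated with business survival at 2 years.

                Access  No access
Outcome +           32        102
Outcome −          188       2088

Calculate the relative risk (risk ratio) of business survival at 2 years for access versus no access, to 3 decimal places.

Reading the table with exposure as columns: a = 32 (Access, case), b = 188 (Access, non-case), c = 102 (No access, case), d = 2088.
Risk in exposed = 32/220 = 0.14545; risk in unexposed = 102/2190 = 0.04658.
RR = 0.14545 / 0.04658 = 3.12299
The risk among the exposed is 3.12 times that among the unexposed.

3.123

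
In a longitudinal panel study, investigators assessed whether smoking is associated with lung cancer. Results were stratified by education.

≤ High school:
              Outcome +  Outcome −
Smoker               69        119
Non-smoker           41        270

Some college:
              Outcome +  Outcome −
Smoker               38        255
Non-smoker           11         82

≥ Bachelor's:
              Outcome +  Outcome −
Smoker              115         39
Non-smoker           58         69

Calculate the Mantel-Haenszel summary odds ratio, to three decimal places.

OR_MH = Σ(aᵢdᵢ/nᵢ) / Σ(bᵢcᵢ/nᵢ), where nᵢ is the stratum total.
Stratum 1 (≤ High school): n = 499; a·d/n = 69·270/499 = 37.3347; b·c/n = 119·41/499 = 9.7776
Stratum 2 (Some college): n = 386; a·d/n = 38·82/386 = 8.0725; b·c/n = 255·11/386 = 7.2668
Stratum 3 (≥ Bachelor's): n = 281; a·d/n = 115·69/281 = 28.2384; b·c/n = 39·58/281 = 8.0498
OR_MH = (37.3347 + 8.0725 + 28.2384) / (9.7776 + 7.2668 + 8.0498) = 73.6456 / 25.0942 = 2.93477

2.935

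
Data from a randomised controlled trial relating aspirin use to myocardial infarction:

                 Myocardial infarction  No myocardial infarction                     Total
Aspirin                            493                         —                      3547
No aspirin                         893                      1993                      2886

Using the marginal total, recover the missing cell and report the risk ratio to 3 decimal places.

The missing cell is in the exposed row: 3547 − 493 = 3054.
So a = 493, b = 3054, c = 893, d = 1993.
RR = [a/(a+b)] / [c/(c+d)] = (493/3547) / (893/2886) = 0.13899/0.30942 = 0.44919

0.449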